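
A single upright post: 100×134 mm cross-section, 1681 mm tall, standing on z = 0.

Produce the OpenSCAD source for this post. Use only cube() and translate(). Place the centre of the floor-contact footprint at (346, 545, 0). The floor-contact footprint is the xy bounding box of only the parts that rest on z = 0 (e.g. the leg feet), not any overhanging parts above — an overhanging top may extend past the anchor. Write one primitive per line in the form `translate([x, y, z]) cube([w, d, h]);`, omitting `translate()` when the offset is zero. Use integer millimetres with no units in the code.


translate([296, 478, 0]) cube([100, 134, 1681]);


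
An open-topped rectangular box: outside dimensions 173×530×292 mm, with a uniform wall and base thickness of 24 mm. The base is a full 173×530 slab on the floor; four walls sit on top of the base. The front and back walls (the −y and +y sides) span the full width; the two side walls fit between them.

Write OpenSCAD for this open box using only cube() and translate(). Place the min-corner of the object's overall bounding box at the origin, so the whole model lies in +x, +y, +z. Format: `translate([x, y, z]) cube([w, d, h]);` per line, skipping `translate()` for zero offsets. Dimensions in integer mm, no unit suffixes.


cube([173, 530, 24]);
translate([0, 0, 24]) cube([173, 24, 268]);
translate([0, 506, 24]) cube([173, 24, 268]);
translate([0, 24, 24]) cube([24, 482, 268]);
translate([149, 24, 24]) cube([24, 482, 268]);


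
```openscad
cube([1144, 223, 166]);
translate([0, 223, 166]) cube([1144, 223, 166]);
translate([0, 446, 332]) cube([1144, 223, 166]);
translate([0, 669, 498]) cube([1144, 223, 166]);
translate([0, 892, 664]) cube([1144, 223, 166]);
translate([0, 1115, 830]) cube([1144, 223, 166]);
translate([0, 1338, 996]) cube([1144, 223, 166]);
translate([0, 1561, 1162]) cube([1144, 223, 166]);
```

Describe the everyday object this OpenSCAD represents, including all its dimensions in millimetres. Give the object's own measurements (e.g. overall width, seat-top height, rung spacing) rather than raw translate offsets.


A straight staircase of 8 solid steps. Each step is 1144 mm wide (x), 223 mm deep (y, the going) and 166 mm tall (the rise). The first step rests on the floor; each subsequent step sits one going further in +y and one rise higher in +z, directly behind and above the previous step with no overlap.


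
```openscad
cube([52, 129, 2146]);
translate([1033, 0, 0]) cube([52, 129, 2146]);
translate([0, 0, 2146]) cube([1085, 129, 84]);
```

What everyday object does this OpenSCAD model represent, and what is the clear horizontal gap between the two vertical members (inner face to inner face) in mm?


A door frame. The clear opening width is 981 mm.

Two 2146 mm tall posts with a header on top — a door frame. The left jamb is 52 mm wide at x = 0; the right jamb starts at x = 1033. The clear opening is 1033 − 52 = 981 mm.


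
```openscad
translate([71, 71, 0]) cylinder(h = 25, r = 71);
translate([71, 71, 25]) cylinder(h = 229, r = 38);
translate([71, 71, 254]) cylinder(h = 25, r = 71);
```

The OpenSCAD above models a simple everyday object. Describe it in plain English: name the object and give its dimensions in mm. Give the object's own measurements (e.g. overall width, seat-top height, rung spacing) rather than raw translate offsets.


A spool: two coaxial disc flanges of radius 71 mm and thickness 25 mm, joined by a core cylinder of radius 38 mm and height 229 mm. The lower flange rests on z = 0 and the three cylinders share a vertical axis.


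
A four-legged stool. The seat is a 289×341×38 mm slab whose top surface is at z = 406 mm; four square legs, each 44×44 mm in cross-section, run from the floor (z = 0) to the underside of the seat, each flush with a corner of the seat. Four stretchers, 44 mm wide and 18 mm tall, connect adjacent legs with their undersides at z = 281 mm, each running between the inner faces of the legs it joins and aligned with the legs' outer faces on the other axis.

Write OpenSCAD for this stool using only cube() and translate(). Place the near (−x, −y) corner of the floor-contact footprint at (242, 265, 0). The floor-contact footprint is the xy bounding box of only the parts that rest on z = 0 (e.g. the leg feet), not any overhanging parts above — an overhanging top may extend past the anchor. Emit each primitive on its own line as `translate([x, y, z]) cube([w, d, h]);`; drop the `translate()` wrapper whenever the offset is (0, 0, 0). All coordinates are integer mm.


translate([242, 265, 368]) cube([289, 341, 38]);
translate([242, 265, 0]) cube([44, 44, 368]);
translate([487, 265, 0]) cube([44, 44, 368]);
translate([242, 562, 0]) cube([44, 44, 368]);
translate([487, 562, 0]) cube([44, 44, 368]);
translate([286, 265, 281]) cube([201, 44, 18]);
translate([286, 562, 281]) cube([201, 44, 18]);
translate([242, 309, 281]) cube([44, 253, 18]);
translate([487, 309, 281]) cube([44, 253, 18]);


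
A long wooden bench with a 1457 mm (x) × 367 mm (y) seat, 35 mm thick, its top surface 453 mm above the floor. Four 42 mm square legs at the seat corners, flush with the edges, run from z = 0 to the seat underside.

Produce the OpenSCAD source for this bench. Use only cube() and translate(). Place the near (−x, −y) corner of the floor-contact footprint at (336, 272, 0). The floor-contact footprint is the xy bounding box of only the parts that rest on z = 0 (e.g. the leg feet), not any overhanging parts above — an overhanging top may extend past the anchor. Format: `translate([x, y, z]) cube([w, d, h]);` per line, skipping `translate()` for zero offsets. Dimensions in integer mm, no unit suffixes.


translate([336, 272, 418]) cube([1457, 367, 35]);
translate([336, 272, 0]) cube([42, 42, 418]);
translate([336, 597, 0]) cube([42, 42, 418]);
translate([1751, 272, 0]) cube([42, 42, 418]);
translate([1751, 597, 0]) cube([42, 42, 418]);


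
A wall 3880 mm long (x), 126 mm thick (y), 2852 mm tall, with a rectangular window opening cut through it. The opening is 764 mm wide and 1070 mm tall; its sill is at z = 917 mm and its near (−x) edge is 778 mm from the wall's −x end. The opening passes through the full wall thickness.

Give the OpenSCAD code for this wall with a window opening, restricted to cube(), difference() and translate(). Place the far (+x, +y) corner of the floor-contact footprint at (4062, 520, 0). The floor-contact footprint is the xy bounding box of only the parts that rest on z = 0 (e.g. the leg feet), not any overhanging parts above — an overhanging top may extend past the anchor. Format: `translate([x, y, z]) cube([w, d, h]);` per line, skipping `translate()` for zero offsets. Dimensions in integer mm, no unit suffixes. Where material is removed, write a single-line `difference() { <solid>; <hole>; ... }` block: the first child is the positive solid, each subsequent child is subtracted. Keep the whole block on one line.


difference() { translate([182, 394, 0]) cube([3880, 126, 2852]); translate([960, 394, 917]) cube([764, 126, 1070]); }


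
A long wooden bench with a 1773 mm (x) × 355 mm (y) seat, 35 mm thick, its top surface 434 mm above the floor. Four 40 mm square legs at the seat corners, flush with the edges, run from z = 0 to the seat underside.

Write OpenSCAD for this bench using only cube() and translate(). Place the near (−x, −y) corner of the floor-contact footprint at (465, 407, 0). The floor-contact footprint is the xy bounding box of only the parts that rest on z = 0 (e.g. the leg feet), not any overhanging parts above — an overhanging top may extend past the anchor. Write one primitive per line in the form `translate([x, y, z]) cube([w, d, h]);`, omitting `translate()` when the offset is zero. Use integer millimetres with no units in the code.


// leg_h = 434 − 35 = 399
translate([465, 407, 399]) cube([1773, 355, 35]);
translate([465, 407, 0]) cube([40, 40, 399]);
translate([465, 722, 0]) cube([40, 40, 399]);
translate([2198, 407, 0]) cube([40, 40, 399]);
translate([2198, 722, 0]) cube([40, 40, 399]);


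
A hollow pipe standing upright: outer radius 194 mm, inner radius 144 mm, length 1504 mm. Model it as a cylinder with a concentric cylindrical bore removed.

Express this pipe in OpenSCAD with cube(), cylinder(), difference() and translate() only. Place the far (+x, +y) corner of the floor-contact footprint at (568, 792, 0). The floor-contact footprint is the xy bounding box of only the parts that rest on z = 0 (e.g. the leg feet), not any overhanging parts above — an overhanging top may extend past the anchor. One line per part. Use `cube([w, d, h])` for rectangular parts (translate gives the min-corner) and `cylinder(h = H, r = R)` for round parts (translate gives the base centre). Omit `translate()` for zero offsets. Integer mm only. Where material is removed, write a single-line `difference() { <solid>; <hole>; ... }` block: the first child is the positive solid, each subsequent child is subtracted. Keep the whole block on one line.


difference() { translate([374, 598, 0]) cylinder(h = 1504, r = 194); translate([374, 598, 0]) cylinder(h = 1504, r = 144); }


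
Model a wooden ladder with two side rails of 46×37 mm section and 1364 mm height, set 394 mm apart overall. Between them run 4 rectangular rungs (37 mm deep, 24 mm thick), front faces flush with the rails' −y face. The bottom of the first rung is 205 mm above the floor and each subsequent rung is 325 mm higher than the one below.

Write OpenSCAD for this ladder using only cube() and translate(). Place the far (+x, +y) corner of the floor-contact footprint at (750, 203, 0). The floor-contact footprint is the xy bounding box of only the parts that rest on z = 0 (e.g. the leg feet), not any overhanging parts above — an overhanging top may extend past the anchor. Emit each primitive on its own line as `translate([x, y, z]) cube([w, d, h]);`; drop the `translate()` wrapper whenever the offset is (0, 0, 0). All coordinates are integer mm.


translate([356, 166, 0]) cube([46, 37, 1364]);
translate([704, 166, 0]) cube([46, 37, 1364]);
translate([402, 166, 205]) cube([302, 37, 24]);
translate([402, 166, 530]) cube([302, 37, 24]);
translate([402, 166, 855]) cube([302, 37, 24]);
translate([402, 166, 1180]) cube([302, 37, 24]);


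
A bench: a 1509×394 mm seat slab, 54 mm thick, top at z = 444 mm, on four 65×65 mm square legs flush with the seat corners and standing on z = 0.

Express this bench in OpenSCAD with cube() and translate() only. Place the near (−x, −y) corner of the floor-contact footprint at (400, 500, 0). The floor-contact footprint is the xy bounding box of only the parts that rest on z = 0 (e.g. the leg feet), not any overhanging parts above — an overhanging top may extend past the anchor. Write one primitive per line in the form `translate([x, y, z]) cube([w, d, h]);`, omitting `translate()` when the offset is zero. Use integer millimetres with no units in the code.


translate([400, 500, 390]) cube([1509, 394, 54]);
translate([400, 500, 0]) cube([65, 65, 390]);
translate([400, 829, 0]) cube([65, 65, 390]);
translate([1844, 500, 0]) cube([65, 65, 390]);
translate([1844, 829, 0]) cube([65, 65, 390]);


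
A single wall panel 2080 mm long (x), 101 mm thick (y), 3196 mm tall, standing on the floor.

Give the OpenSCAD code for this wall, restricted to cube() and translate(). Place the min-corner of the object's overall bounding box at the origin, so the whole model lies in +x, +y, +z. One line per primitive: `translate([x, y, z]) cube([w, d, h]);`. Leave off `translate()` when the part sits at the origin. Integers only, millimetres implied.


cube([2080, 101, 3196]);


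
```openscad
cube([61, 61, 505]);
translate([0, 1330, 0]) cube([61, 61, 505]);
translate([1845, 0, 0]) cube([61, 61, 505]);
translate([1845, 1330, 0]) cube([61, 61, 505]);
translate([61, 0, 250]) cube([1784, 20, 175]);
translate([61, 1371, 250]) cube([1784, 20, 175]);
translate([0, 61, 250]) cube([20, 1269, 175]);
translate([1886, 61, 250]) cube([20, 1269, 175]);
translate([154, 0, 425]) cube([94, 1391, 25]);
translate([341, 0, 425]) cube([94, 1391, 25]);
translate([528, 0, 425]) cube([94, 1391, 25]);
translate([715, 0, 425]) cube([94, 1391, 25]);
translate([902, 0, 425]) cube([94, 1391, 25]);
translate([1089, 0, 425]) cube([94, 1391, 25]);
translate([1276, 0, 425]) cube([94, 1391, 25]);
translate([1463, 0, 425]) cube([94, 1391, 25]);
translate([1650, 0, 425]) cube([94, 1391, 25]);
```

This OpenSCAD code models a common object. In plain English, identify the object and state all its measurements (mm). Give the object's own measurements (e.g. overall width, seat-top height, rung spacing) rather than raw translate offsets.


A bed frame 1906 mm long (x) by 1391 mm wide (y). Four 61×61 mm corner posts, 505 mm tall, at the corners of the footprint. Four rails of 20 mm thickness and 175 mm height run between adjacent posts with their undersides at z = 250 mm, their outer faces flush with the outside of the frame (the two x-running rails run between the posts' inner faces; the two y-running rails run between the posts' inner faces). 9 slats, each 94 mm wide (x) and 25 mm thick, lie across the top of the two x-running rails, running the full 1391 mm width of the frame in y; along x they sit between the end posts with a 93 mm gap after the −x posts and between neighbouring slats, leaving 101 mm before the +x posts.


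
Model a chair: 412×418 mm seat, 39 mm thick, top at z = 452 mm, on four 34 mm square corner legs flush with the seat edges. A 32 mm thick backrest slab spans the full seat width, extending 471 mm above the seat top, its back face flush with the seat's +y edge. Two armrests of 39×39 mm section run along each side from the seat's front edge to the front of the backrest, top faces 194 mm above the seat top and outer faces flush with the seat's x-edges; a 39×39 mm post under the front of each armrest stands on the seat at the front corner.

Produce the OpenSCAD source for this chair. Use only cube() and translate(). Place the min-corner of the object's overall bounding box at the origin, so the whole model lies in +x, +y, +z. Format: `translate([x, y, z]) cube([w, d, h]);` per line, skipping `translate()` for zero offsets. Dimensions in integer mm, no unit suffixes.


translate([0, 0, 413]) cube([412, 418, 39]);
cube([34, 34, 413]);
translate([378, 0, 0]) cube([34, 34, 413]);
translate([0, 384, 0]) cube([34, 34, 413]);
translate([378, 384, 0]) cube([34, 34, 413]);
translate([0, 386, 452]) cube([412, 32, 471]);
translate([0, 0, 607]) cube([39, 386, 39]);
translate([373, 0, 607]) cube([39, 386, 39]);
translate([0, 0, 452]) cube([39, 39, 155]);
translate([373, 0, 452]) cube([39, 39, 155]);


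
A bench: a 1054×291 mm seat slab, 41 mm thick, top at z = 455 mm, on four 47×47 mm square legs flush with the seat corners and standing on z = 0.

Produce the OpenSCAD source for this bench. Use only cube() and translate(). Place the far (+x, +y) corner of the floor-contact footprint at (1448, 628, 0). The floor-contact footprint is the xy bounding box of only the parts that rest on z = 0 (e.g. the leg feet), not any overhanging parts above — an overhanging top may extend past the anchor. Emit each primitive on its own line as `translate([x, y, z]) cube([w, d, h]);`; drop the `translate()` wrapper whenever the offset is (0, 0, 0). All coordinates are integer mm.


// leg_h = 455 − 41 = 414
translate([394, 337, 414]) cube([1054, 291, 41]);
translate([394, 337, 0]) cube([47, 47, 414]);
translate([394, 581, 0]) cube([47, 47, 414]);
translate([1401, 337, 0]) cube([47, 47, 414]);
translate([1401, 581, 0]) cube([47, 47, 414]);


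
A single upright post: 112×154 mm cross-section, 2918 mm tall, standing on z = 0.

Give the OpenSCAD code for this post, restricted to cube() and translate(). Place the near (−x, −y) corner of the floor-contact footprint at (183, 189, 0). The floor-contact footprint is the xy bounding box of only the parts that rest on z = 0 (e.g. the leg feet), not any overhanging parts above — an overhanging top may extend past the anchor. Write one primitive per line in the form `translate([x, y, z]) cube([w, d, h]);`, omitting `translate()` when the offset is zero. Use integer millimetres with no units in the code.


translate([183, 189, 0]) cube([112, 154, 2918]);


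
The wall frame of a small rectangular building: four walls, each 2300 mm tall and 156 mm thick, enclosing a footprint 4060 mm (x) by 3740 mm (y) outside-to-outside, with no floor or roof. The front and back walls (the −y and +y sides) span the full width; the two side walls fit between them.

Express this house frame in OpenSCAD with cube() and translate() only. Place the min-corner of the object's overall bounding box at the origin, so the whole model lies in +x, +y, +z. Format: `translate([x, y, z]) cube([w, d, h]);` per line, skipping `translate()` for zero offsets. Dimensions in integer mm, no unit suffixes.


cube([4060, 156, 2300]);
translate([0, 3584, 0]) cube([4060, 156, 2300]);
translate([0, 156, 0]) cube([156, 3428, 2300]);
translate([3904, 156, 0]) cube([156, 3428, 2300]);


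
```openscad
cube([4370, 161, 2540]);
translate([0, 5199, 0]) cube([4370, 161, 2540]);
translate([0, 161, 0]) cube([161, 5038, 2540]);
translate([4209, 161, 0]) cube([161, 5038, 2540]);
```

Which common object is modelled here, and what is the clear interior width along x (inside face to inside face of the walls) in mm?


A house (or room) frame. The interior width is 4048 mm.

Four 2540 mm walls enclosing a rectangle with no floor or roof — a room or house frame. Outside width is 4370 mm and wall thickness is 161 mm, so the interior width is 4370 − 2 × 161 = 4048 mm.


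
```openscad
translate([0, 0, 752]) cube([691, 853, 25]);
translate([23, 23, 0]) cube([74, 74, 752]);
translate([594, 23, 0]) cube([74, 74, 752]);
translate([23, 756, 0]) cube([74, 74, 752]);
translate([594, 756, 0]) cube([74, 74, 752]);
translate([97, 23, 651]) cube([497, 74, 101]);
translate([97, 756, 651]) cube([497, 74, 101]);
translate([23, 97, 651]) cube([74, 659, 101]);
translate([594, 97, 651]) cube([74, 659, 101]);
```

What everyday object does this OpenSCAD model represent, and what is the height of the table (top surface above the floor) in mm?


A table. The table height is 777 mm.

A 691×853×25 slab sits at z = 752 on four 74 mm square posts — a table. The top surface is at 752 + 25 = 777 mm.


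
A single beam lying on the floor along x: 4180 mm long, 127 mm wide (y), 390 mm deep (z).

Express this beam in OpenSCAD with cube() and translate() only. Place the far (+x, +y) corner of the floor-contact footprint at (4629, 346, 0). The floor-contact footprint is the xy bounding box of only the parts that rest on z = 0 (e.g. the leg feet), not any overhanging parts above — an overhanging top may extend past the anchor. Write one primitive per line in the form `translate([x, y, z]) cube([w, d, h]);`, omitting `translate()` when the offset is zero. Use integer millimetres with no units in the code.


translate([449, 219, 0]) cube([4180, 127, 390]);


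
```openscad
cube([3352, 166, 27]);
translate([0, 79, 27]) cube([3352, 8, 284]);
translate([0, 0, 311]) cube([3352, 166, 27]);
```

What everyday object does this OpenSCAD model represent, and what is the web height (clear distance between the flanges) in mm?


An I-beam. The web height is 284 mm.

Two wide flanges with a thin centred web — an I-beam. Overall 338 mm minus two 27 mm flanges gives a web of 338 − 2·27 = 284 mm.


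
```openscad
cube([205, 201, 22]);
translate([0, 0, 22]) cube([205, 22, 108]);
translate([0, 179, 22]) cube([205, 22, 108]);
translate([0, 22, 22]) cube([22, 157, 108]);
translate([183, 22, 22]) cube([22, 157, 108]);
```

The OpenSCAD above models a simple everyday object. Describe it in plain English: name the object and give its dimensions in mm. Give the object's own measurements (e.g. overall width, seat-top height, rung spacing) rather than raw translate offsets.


An open-topped rectangular box: outside dimensions 205×201×130 mm, with a uniform wall and base thickness of 22 mm. The base is a full 205×201 slab on the floor; four walls sit on top of the base. The front and back walls (the −y and +y sides) span the full width; the two side walls fit between them.


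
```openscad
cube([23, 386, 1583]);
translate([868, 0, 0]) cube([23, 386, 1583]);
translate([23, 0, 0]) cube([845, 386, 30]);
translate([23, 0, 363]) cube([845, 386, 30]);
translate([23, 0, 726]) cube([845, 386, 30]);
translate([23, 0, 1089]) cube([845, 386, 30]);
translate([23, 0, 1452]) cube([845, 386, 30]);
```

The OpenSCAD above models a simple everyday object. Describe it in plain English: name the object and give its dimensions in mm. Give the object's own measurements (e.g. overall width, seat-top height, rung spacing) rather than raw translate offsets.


An open bookshelf. Two side panels, each 23 mm thick, 386 mm deep and 1583 mm tall, stand 891 mm apart (outside-to-outside). Between them sit 5 shelves, each 30 mm thick and 386 mm deep, spanning the full gap between the sides. The bottom shelf rests on the floor (its underside at z = 0) and the clear gap between one shelf's top and the next shelf's underside is 333 mm.


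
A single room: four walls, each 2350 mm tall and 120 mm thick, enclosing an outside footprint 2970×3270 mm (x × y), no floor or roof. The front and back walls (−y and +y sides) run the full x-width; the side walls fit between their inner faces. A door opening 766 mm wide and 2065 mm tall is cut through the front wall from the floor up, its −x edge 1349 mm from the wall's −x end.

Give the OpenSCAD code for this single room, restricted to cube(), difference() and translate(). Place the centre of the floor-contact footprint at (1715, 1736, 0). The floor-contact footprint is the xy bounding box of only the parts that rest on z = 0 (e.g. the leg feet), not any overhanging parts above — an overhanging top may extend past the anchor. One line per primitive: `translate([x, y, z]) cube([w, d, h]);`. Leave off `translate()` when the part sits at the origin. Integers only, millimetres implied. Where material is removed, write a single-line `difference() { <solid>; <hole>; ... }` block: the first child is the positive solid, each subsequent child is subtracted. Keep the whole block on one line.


difference() { translate([230, 101, 0]) cube([2970, 120, 2350]); translate([1579, 101, 0]) cube([766, 120, 2065]); }
translate([230, 3251, 0]) cube([2970, 120, 2350]);
translate([230, 221, 0]) cube([120, 3030, 2350]);
translate([3080, 221, 0]) cube([120, 3030, 2350]);


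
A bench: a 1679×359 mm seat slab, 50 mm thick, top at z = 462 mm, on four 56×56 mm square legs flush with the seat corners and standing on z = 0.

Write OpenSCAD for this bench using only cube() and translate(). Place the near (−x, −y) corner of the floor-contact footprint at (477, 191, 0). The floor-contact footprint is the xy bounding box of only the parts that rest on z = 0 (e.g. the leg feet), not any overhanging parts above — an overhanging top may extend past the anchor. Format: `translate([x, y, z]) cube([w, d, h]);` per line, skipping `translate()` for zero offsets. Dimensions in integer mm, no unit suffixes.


translate([477, 191, 412]) cube([1679, 359, 50]);
translate([477, 191, 0]) cube([56, 56, 412]);
translate([477, 494, 0]) cube([56, 56, 412]);
translate([2100, 191, 0]) cube([56, 56, 412]);
translate([2100, 494, 0]) cube([56, 56, 412]);


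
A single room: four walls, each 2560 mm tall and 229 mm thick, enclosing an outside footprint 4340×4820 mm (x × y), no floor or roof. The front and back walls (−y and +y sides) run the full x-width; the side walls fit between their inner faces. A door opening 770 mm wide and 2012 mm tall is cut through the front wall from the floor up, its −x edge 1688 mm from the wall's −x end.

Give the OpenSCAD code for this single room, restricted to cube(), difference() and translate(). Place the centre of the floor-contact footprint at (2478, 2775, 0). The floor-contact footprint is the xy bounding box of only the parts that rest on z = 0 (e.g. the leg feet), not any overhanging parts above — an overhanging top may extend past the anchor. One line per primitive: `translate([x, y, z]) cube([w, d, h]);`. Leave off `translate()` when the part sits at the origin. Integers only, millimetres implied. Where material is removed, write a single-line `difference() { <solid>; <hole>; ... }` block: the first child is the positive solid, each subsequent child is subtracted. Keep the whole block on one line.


difference() { translate([308, 365, 0]) cube([4340, 229, 2560]); translate([1996, 365, 0]) cube([770, 229, 2012]); }
translate([308, 4956, 0]) cube([4340, 229, 2560]);
translate([308, 594, 0]) cube([229, 4362, 2560]);
translate([4419, 594, 0]) cube([229, 4362, 2560]);


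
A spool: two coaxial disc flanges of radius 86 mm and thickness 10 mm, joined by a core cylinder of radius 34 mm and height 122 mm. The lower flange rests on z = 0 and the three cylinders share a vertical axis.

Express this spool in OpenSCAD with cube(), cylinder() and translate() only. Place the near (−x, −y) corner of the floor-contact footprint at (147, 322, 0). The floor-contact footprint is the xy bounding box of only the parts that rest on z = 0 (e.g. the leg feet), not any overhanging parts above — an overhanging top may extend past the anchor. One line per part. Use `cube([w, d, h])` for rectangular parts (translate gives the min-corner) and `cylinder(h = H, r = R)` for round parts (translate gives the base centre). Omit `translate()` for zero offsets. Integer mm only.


translate([233, 408, 0]) cylinder(h = 10, r = 86);
translate([233, 408, 10]) cylinder(h = 122, r = 34);
translate([233, 408, 132]) cylinder(h = 10, r = 86);


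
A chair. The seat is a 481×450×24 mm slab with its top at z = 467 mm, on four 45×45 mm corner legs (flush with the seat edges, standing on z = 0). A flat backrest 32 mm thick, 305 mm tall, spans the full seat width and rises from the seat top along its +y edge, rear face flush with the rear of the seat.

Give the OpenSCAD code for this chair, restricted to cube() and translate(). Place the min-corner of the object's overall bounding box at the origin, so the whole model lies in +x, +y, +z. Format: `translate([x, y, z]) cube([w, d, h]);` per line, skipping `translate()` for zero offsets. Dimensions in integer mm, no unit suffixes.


// leg_h = 467 - 24 = 443
translate([0, 0, 443]) cube([481, 450, 24]);
cube([45, 45, 443]);
translate([436, 0, 0]) cube([45, 45, 443]);
translate([0, 405, 0]) cube([45, 45, 443]);
translate([436, 405, 0]) cube([45, 45, 443]);
translate([0, 418, 467]) cube([481, 32, 305]);


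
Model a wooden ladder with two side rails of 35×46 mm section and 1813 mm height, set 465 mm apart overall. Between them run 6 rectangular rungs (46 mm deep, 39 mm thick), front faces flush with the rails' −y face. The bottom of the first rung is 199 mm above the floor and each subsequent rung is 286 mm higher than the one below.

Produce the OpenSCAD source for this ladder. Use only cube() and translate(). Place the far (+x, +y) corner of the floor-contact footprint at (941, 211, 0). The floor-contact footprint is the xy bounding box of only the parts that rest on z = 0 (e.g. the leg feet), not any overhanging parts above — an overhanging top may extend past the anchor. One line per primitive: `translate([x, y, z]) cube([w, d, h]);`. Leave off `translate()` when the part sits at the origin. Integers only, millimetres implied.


translate([476, 165, 0]) cube([35, 46, 1813]);
translate([906, 165, 0]) cube([35, 46, 1813]);
translate([511, 165, 199]) cube([395, 46, 39]);
translate([511, 165, 485]) cube([395, 46, 39]);
translate([511, 165, 771]) cube([395, 46, 39]);
translate([511, 165, 1057]) cube([395, 46, 39]);
translate([511, 165, 1343]) cube([395, 46, 39]);
translate([511, 165, 1629]) cube([395, 46, 39]);


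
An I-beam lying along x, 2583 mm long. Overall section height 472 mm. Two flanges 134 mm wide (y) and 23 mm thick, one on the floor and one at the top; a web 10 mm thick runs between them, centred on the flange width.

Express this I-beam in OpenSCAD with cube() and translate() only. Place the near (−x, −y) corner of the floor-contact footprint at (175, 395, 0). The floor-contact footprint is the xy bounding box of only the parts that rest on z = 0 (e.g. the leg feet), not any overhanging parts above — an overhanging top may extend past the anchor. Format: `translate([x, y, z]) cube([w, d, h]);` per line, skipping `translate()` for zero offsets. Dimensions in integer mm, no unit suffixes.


translate([175, 395, 0]) cube([2583, 134, 23]);
translate([175, 457, 23]) cube([2583, 10, 426]);
translate([175, 395, 449]) cube([2583, 134, 23]);


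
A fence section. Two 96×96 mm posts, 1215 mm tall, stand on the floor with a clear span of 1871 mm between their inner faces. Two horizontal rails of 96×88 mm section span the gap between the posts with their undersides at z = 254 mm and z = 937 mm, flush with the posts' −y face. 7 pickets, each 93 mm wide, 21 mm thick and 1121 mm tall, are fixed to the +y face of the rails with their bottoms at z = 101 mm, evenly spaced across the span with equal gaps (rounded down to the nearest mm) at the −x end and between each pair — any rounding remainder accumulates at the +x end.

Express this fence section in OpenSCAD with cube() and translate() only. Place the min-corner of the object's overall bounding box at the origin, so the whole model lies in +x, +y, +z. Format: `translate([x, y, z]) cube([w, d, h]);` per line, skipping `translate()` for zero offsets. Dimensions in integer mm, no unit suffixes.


cube([96, 96, 1215]);
translate([1967, 0, 0]) cube([96, 96, 1215]);
translate([96, 0, 254]) cube([1871, 96, 88]);
translate([96, 0, 937]) cube([1871, 96, 88]);
translate([248, 96, 101]) cube([93, 21, 1121]);
translate([493, 96, 101]) cube([93, 21, 1121]);
translate([738, 96, 101]) cube([93, 21, 1121]);
translate([983, 96, 101]) cube([93, 21, 1121]);
translate([1228, 96, 101]) cube([93, 21, 1121]);
translate([1473, 96, 101]) cube([93, 21, 1121]);
translate([1718, 96, 101]) cube([93, 21, 1121]);


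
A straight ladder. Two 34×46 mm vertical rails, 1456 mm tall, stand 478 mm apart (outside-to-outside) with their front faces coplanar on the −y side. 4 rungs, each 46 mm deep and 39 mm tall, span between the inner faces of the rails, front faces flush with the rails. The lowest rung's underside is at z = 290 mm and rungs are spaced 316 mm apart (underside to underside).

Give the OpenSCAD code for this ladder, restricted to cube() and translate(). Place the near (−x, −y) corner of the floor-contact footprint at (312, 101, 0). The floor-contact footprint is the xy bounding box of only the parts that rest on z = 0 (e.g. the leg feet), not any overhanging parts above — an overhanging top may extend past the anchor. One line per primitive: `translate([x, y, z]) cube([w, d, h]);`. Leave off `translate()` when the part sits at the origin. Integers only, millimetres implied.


translate([312, 101, 0]) cube([34, 46, 1456]);
translate([756, 101, 0]) cube([34, 46, 1456]);
translate([346, 101, 290]) cube([410, 46, 39]);
translate([346, 101, 606]) cube([410, 46, 39]);
translate([346, 101, 922]) cube([410, 46, 39]);
translate([346, 101, 1238]) cube([410, 46, 39]);


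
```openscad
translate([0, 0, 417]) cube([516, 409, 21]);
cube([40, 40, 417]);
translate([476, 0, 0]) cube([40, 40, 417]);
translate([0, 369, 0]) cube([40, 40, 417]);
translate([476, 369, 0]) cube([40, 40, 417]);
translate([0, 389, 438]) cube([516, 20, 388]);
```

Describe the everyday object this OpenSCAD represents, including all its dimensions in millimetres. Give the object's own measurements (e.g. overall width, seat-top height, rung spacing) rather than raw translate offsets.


A chair. The seat is a 516×409×21 mm slab with its top at z = 438 mm, on four 40×40 mm corner legs (flush with the seat edges, standing on z = 0). A flat backrest 20 mm thick, 388 mm tall, spans the full seat width and rises from the seat top along its +y edge, rear face flush with the rear of the seat.


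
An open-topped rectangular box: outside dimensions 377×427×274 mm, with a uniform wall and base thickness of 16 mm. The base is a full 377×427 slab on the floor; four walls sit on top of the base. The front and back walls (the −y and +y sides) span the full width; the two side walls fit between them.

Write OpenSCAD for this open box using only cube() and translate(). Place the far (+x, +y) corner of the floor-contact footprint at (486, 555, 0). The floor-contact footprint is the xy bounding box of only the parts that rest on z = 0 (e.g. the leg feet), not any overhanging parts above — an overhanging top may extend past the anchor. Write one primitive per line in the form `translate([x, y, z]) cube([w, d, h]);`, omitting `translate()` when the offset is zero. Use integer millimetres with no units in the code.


translate([109, 128, 0]) cube([377, 427, 16]);
translate([109, 128, 16]) cube([377, 16, 258]);
translate([109, 539, 16]) cube([377, 16, 258]);
translate([109, 144, 16]) cube([16, 395, 258]);
translate([470, 144, 16]) cube([16, 395, 258]);


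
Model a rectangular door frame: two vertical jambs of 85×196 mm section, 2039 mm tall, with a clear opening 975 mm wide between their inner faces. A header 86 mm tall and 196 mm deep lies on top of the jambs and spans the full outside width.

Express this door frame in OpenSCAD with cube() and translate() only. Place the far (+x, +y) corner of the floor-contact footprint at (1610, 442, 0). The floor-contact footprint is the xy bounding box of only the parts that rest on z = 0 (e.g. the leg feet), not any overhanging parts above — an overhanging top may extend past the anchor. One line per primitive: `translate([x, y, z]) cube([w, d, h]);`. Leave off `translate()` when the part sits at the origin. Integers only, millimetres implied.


translate([465, 246, 0]) cube([85, 196, 2039]);
translate([1525, 246, 0]) cube([85, 196, 2039]);
translate([465, 246, 2039]) cube([1145, 196, 86]);


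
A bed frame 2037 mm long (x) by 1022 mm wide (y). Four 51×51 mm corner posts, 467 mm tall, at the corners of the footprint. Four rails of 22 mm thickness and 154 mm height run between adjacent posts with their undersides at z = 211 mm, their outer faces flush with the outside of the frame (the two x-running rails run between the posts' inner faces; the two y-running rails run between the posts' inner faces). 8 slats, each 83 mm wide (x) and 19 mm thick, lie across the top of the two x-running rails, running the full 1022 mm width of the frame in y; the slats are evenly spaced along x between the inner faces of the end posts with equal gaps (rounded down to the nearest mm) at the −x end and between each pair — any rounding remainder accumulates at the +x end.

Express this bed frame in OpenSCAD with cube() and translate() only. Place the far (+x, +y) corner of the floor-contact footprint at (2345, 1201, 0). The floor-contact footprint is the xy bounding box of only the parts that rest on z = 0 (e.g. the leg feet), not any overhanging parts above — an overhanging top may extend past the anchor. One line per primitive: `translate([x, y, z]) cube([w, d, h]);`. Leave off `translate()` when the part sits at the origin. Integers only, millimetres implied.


translate([308, 179, 0]) cube([51, 51, 467]);
translate([308, 1150, 0]) cube([51, 51, 467]);
translate([2294, 179, 0]) cube([51, 51, 467]);
translate([2294, 1150, 0]) cube([51, 51, 467]);
translate([359, 179, 211]) cube([1935, 22, 154]);
translate([359, 1179, 211]) cube([1935, 22, 154]);
translate([308, 230, 211]) cube([22, 920, 154]);
translate([2323, 230, 211]) cube([22, 920, 154]);
translate([500, 179, 365]) cube([83, 1022, 19]);
translate([724, 179, 365]) cube([83, 1022, 19]);
translate([948, 179, 365]) cube([83, 1022, 19]);
translate([1172, 179, 365]) cube([83, 1022, 19]);
translate([1396, 179, 365]) cube([83, 1022, 19]);
translate([1620, 179, 365]) cube([83, 1022, 19]);
translate([1844, 179, 365]) cube([83, 1022, 19]);
translate([2068, 179, 365]) cube([83, 1022, 19]);


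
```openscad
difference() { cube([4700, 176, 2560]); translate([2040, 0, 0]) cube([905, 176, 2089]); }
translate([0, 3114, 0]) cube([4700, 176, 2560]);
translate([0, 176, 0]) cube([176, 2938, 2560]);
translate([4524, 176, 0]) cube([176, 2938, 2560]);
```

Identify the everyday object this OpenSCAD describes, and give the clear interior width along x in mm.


A single room. The interior width is 4348 mm.

Four walls enclosing a rectangle with a door in the front wall — a room. Outside width 4700 minus two 176 mm walls gives 4348 mm.


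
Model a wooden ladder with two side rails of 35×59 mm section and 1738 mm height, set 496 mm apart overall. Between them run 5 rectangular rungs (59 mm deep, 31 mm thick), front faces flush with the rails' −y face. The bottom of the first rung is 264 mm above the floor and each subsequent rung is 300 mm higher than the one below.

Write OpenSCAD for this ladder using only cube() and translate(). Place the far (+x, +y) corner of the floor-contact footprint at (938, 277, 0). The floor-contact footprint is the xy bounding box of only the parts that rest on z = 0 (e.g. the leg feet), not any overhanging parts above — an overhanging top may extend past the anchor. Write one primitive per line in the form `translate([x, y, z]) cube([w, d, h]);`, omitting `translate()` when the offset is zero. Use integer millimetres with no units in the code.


translate([442, 218, 0]) cube([35, 59, 1738]);
translate([903, 218, 0]) cube([35, 59, 1738]);
translate([477, 218, 264]) cube([426, 59, 31]);
translate([477, 218, 564]) cube([426, 59, 31]);
translate([477, 218, 864]) cube([426, 59, 31]);
translate([477, 218, 1164]) cube([426, 59, 31]);
translate([477, 218, 1464]) cube([426, 59, 31]);


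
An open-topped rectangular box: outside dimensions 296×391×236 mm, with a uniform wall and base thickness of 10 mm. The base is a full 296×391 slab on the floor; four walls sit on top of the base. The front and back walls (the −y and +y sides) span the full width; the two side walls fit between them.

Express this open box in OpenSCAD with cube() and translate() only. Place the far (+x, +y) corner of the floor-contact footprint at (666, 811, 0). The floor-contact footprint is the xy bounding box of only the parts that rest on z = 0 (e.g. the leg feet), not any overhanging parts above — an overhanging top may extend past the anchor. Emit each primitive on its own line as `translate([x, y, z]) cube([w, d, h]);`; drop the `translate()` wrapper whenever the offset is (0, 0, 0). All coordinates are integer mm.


translate([370, 420, 0]) cube([296, 391, 10]);
translate([370, 420, 10]) cube([296, 10, 226]);
translate([370, 801, 10]) cube([296, 10, 226]);
translate([370, 430, 10]) cube([10, 371, 226]);
translate([656, 430, 10]) cube([10, 371, 226]);


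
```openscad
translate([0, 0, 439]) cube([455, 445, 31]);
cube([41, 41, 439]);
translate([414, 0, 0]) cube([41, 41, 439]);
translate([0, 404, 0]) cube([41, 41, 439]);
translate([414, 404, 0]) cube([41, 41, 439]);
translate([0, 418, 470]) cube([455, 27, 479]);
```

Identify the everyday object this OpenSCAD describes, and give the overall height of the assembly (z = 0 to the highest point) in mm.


A chair. The overall height is 949 mm.

A slab on four corner posts with a tall panel at the back — a chair. The seat slab sits at z = 439 with thickness 31, and the 479 mm backrest starts at the seat top, so the overall height is 439 + 31 + 479 = 949 mm.


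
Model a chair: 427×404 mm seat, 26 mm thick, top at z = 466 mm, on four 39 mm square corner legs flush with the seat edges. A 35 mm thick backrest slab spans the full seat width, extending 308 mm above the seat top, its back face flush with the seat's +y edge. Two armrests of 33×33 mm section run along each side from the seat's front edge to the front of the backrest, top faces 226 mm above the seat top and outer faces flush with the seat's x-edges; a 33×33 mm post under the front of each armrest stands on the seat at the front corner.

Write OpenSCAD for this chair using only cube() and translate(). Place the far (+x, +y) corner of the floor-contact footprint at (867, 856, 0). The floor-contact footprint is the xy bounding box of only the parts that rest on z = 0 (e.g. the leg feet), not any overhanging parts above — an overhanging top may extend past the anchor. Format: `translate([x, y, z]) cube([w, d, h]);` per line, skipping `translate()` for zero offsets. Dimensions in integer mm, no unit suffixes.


// leg_h = 466 - 26 = 440
// arm post h = 226 - 33 = 193
translate([440, 452, 440]) cube([427, 404, 26]);
translate([440, 452, 0]) cube([39, 39, 440]);
translate([828, 452, 0]) cube([39, 39, 440]);
translate([440, 817, 0]) cube([39, 39, 440]);
translate([828, 817, 0]) cube([39, 39, 440]);
translate([440, 821, 466]) cube([427, 35, 308]);
translate([440, 452, 659]) cube([33, 369, 33]);
translate([834, 452, 659]) cube([33, 369, 33]);
translate([440, 452, 466]) cube([33, 33, 193]);
translate([834, 452, 466]) cube([33, 33, 193]);
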